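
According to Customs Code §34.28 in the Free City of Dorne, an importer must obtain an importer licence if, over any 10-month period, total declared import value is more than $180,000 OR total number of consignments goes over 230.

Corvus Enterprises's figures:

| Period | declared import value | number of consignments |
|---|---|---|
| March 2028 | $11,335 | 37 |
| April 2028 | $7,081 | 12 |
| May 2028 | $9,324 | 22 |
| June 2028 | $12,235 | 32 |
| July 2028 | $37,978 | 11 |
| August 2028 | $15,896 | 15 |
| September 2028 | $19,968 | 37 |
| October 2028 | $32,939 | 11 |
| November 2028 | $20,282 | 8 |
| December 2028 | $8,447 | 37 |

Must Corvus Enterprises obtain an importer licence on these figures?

No

Total declared import value: $11,335 + $7,081 + $9,324 + $12,235 + $37,978 + $15,896 + $19,968 + $32,939 + $20,282 + $8,447 = $175,485 (≤ $180,000).
Total number of consignments: 37 + 12 + 22 + 32 + 11 + 15 + 37 + 11 + 8 + 37 = 222 (≤ 230).
The test is 'or': neither threshold is exceeded.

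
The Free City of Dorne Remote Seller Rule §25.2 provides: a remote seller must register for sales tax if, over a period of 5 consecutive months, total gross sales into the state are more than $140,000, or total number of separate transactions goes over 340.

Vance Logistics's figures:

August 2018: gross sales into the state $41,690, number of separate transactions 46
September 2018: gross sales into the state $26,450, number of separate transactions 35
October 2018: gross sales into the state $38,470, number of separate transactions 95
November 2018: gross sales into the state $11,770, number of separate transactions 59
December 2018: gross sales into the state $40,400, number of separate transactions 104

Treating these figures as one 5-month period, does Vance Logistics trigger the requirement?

Total gross sales into the state: $41,690 + $26,450 + $38,470 + $11,770 + $40,400 = $158,780 (> $140,000).
Total number of separate transactions: 46 + 35 + 95 + 59 + 104 = 339 (≤ 340).
The test is 'or': at least one threshold is exceeded.

Yes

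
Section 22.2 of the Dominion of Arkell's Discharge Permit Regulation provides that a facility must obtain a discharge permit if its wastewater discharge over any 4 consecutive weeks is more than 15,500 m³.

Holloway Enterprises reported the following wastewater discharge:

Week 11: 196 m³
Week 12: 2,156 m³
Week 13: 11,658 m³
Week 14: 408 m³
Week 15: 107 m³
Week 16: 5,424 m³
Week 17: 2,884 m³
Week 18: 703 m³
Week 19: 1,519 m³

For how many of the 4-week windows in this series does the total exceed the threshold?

Week 11–Week 14: 196 m³ + 2,156 m³ + 11,658 m³ + 408 m³ = 14,418 m³ (under)
Week 12–Week 15: 2,156 m³ + 11,658 m³ + 408 m³ + 107 m³ = 14,329 m³ (under)
Week 13–Week 16: 11,658 m³ + 408 m³ + 107 m³ + 5,424 m³ = 17,597 m³ (over)
Week 14–Week 17: 408 m³ + 107 m³ + 5,424 m³ + 2,884 m³ = 8,823 m³ (under)
Week 15–Week 18: 107 m³ + 5,424 m³ + 2,884 m³ + 703 m³ = 9,118 m³ (under)
Week 16–Week 19: 5,424 m³ + 2,884 m³ + 703 m³ + 1,519 m³ = 10,530 m³ (under)
1 window exceeds the threshold.

1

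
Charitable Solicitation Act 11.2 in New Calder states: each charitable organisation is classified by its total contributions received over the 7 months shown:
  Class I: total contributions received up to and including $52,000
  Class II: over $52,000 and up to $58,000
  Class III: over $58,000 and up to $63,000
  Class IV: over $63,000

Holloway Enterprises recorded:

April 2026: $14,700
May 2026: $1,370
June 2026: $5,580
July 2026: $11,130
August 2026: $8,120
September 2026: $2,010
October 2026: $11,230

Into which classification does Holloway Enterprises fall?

Total contributions received: $14,700 + $1,370 + $5,580 + $11,130 + $8,120 + $2,010 + $11,230 = $54,140.
$52,000 < $54,140 ≤ $58,000, so Class II applies.

Class II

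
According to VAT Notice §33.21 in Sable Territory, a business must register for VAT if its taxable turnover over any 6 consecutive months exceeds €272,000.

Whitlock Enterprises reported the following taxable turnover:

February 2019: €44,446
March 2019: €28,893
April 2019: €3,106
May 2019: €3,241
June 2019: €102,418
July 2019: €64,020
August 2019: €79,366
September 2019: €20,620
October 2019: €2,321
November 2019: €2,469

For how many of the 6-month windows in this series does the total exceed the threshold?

2

February 2019–July 2019: €44,446 + €28,893 + €3,106 + €3,241 + €102,418 + €64,020 = €246,124 (under)
March 2019–August 2019: €28,893 + €3,106 + €3,241 + €102,418 + €64,020 + €79,366 = €281,044 (over)
April 2019–September 2019: €3,106 + €3,241 + €102,418 + €64,020 + €79,366 + €20,620 = €272,771 (over)
May 2019–October 2019: €3,241 + €102,418 + €64,020 + €79,366 + €20,620 + €2,321 = €271,986 (under)
June 2019–November 2019: €102,418 + €64,020 + €79,366 + €20,620 + €2,321 + €2,469 = €271,214 (under)
2 windows exceed the threshold.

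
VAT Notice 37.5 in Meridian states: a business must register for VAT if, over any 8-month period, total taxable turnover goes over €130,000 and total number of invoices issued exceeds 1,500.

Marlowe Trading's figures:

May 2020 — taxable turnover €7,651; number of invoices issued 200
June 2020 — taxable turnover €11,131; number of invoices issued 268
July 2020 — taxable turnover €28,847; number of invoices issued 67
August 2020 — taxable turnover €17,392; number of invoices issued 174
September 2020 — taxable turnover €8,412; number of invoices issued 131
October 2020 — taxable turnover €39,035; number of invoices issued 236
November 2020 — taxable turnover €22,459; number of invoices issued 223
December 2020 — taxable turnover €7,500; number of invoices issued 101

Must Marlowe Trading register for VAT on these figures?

No

Total taxable turnover: €7,651 + €11,131 + €28,847 + €17,392 + €8,412 + €39,035 + €22,459 + €7,500 = €142,427 (> €130,000).
Total number of invoices issued: 200 + 268 + 67 + 174 + 131 + 236 + 223 + 101 = 1,400 (≤ 1,500).
The test is 'and': the rule requires both, and at least one is not exceeded.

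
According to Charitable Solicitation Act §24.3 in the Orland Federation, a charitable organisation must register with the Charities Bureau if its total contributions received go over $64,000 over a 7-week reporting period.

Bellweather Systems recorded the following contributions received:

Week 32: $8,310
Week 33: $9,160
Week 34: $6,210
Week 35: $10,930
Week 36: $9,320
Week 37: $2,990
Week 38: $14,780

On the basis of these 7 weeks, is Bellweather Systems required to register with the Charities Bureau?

No

Total contributions received: $8,310 + $9,160 + $6,210 + $10,930 + $9,320 + $2,990 + $14,780 = $61,700.
$61,700 ≤ $64,000, so the threshold is not exceeded.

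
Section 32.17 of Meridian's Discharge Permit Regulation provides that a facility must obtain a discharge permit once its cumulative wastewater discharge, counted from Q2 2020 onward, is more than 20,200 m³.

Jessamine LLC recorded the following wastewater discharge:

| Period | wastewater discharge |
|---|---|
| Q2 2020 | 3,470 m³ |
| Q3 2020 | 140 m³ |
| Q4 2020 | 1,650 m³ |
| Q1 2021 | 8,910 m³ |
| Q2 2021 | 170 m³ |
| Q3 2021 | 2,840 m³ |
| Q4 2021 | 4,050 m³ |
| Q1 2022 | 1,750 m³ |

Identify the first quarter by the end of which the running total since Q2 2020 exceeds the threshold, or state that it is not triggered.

Q4 2021

Through Q2 2020: 3,470 m³
Through Q3 2020: 3,610 m³
Through Q4 2020: 5,260 m³
Through Q1 2021: 14,170 m³
Through Q2 2021: 14,340 m³
Through Q3 2021: 17,180 m³
Through Q4 2021: 21,230 m³ ← exceeds threshold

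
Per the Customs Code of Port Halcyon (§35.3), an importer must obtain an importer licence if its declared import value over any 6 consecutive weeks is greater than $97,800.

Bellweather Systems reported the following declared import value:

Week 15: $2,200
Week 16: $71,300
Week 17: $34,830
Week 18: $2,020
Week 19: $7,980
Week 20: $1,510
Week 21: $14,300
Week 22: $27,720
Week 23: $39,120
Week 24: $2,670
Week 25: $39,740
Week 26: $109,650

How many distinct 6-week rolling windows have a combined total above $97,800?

Week 15–Week 20: $2,200 + $71,300 + $34,830 + $2,020 + $7,980 + $1,510 = $119,840 (over)
Week 16–Week 21: $71,300 + $34,830 + $2,020 + $7,980 + $1,510 + $14,300 = $131,940 (over)
Week 17–Week 22: $34,830 + $2,020 + $7,980 + $1,510 + $14,300 + $27,720 = $88,360 (under)
Week 18–Week 23: $2,020 + $7,980 + $1,510 + $14,300 + $27,720 + $39,120 = $92,650 (under)
Week 19–Week 24: $7,980 + $1,510 + $14,300 + $27,720 + $39,120 + $2,670 = $93,300 (under)
Week 20–Week 25: $1,510 + $14,300 + $27,720 + $39,120 + $2,670 + $39,740 = $125,060 (over)
Week 21–Week 26: $14,300 + $27,720 + $39,120 + $2,670 + $39,740 + $109,650 = $233,200 (over)
4 windows exceed the threshold.

4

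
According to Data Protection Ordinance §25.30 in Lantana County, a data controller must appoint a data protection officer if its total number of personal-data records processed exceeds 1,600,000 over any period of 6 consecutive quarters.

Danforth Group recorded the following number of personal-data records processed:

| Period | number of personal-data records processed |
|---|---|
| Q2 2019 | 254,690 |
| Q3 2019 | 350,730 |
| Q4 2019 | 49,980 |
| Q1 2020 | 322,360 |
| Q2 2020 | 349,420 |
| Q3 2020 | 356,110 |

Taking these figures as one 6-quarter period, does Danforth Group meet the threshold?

Yes

Total number of personal-data records processed: 254,690 + 350,730 + 49,980 + 322,360 + 349,420 + 356,110 = 1,683,290.
1,683,290 > 1,600,000, so the threshold is exceeded.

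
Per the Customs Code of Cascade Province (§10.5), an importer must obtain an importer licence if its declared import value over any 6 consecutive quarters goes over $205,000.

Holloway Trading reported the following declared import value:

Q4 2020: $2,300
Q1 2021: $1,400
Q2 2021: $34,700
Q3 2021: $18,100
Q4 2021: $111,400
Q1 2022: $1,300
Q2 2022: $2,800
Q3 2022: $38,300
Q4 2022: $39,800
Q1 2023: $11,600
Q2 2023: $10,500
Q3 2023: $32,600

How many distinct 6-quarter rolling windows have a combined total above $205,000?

3

Q4 2020–Q1 2022: $2,300 + $1,400 + $34,700 + $18,100 + $111,400 + $1,300 = $169,200 (under)
Q1 2021–Q2 2022: $1,400 + $34,700 + $18,100 + $111,400 + $1,300 + $2,800 = $169,700 (under)
Q2 2021–Q3 2022: $34,700 + $18,100 + $111,400 + $1,300 + $2,800 + $38,300 = $206,600 (over)
Q3 2021–Q4 2022: $18,100 + $111,400 + $1,300 + $2,800 + $38,300 + $39,800 = $211,700 (over)
Q4 2021–Q1 2023: $111,400 + $1,300 + $2,800 + $38,300 + $39,800 + $11,600 = $205,200 (over)
Q1 2022–Q2 2023: $1,300 + $2,800 + $38,300 + $39,800 + $11,600 + $10,500 = $104,300 (under)
Q2 2022–Q3 2023: $2,800 + $38,300 + $39,800 + $11,600 + $10,500 + $32,600 = $135,600 (under)
3 windows exceed the threshold.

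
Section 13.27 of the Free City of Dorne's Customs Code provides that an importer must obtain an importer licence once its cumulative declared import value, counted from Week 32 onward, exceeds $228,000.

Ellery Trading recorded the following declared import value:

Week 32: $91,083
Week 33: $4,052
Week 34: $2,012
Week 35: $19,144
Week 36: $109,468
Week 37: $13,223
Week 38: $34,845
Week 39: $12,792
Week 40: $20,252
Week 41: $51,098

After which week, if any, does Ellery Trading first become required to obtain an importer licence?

Week 37

Through Week 32: $91,083
Through Week 33: $95,135
Through Week 34: $97,147
Through Week 35: $116,291
Through Week 36: $225,759
Through Week 37: $238,982 ← exceeds threshold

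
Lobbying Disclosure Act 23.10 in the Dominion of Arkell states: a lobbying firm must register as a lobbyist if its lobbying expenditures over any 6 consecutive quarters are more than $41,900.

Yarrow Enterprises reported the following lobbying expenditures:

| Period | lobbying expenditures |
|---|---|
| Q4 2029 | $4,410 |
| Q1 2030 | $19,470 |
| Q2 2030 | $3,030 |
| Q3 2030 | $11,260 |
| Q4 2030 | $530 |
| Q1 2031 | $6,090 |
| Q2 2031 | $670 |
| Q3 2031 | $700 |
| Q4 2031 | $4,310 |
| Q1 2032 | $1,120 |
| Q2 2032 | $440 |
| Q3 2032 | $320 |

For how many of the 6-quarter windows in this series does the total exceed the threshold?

Q4 2029–Q1 2031: $4,410 + $19,470 + $3,030 + $11,260 + $530 + $6,090 = $44,790 (over)
Q1 2030–Q2 2031: $19,470 + $3,030 + $11,260 + $530 + $6,090 + $670 = $41,050 (under)
Q2 2030–Q3 2031: $3,030 + $11,260 + $530 + $6,090 + $670 + $700 = $22,280 (under)
Q3 2030–Q4 2031: $11,260 + $530 + $6,090 + $670 + $700 + $4,310 = $23,560 (under)
Q4 2030–Q1 2032: $530 + $6,090 + $670 + $700 + $4,310 + $1,120 = $13,420 (under)
Q1 2031–Q2 2032: $6,090 + $670 + $700 + $4,310 + $1,120 + $440 = $13,330 (under)
Q2 2031–Q3 2032: $670 + $700 + $4,310 + $1,120 + $440 + $320 = $7,560 (under)
1 window exceeds the threshold.

1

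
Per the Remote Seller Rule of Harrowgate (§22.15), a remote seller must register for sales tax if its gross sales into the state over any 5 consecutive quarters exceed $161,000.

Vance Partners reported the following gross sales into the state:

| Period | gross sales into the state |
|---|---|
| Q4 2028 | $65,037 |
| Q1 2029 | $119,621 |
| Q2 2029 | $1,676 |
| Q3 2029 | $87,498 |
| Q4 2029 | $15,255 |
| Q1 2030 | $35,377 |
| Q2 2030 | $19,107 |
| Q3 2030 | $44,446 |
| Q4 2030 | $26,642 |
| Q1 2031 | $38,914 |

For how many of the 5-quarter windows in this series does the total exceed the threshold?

4

Q4 2028–Q4 2029: $65,037 + $119,621 + $1,676 + $87,498 + $15,255 = $289,087 (over)
Q1 2029–Q1 2030: $119,621 + $1,676 + $87,498 + $15,255 + $35,377 = $259,427 (over)
Q2 2029–Q2 2030: $1,676 + $87,498 + $15,255 + $35,377 + $19,107 = $158,913 (under)
Q3 2029–Q3 2030: $87,498 + $15,255 + $35,377 + $19,107 + $44,446 = $201,683 (over)
Q4 2029–Q4 2030: $15,255 + $35,377 + $19,107 + $44,446 + $26,642 = $140,827 (under)
Q1 2030–Q1 2031: $35,377 + $19,107 + $44,446 + $26,642 + $38,914 = $164,486 (over)
4 windows exceed the threshold.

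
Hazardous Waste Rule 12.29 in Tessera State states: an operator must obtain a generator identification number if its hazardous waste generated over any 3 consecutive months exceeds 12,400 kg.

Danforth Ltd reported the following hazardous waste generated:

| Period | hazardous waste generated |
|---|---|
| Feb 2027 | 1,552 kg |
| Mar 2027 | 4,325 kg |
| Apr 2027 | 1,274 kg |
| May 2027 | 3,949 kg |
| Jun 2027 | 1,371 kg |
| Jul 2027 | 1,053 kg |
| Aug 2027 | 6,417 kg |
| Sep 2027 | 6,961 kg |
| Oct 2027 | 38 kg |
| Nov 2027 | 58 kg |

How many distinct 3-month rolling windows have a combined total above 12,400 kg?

2

Feb 2027–Apr 2027: 1,552 kg + 4,325 kg + 1,274 kg = 7,151 kg (under)
Mar 2027–May 2027: 4,325 kg + 1,274 kg + 3,949 kg = 9,548 kg (under)
Apr 2027–Jun 2027: 1,274 kg + 3,949 kg + 1,371 kg = 6,594 kg (under)
May 2027–Jul 2027: 3,949 kg + 1,371 kg + 1,053 kg = 6,373 kg (under)
Jun 2027–Aug 2027: 1,371 kg + 1,053 kg + 6,417 kg = 8,841 kg (under)
Jul 2027–Sep 2027: 1,053 kg + 6,417 kg + 6,961 kg = 14,431 kg (over)
Aug 2027–Oct 2027: 6,417 kg + 6,961 kg + 38 kg = 13,416 kg (over)
Sep 2027–Nov 2027: 6,961 kg + 38 kg + 58 kg = 7,057 kg (under)
2 windows exceed the threshold.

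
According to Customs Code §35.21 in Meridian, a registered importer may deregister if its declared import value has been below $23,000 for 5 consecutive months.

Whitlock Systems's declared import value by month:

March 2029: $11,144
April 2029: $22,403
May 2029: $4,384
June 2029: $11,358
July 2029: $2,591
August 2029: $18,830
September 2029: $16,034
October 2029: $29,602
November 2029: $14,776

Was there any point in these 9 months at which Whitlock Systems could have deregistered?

Yes

Months below $23,000: March 2029, April 2029, May 2029, June 2029, July 2029, August 2029, September 2029, November 2029.
Longest run of consecutive months below the threshold: 7.
7 ≥ 5, so Whitlock Systems became eligible.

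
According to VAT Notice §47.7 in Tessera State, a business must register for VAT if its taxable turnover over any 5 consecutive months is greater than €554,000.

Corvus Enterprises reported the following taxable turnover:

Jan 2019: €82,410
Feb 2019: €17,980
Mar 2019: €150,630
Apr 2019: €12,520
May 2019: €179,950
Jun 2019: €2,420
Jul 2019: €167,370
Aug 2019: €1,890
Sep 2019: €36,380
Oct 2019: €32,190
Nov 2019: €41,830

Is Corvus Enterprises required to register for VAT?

Jan 2019–May 2019: €82,410 + €17,980 + €150,630 + €12,520 + €179,950 = €443,490 (under)
Feb 2019–Jun 2019: €17,980 + €150,630 + €12,520 + €179,950 + €2,420 = €363,500 (under)
Mar 2019–Jul 2019: €150,630 + €12,520 + €179,950 + €2,420 + €167,370 = €512,890 (under)
Apr 2019–Aug 2019: €12,520 + €179,950 + €2,420 + €167,370 + €1,890 = €364,150 (under)
May 2019–Sep 2019: €179,950 + €2,420 + €167,370 + €1,890 + €36,380 = €388,010 (under)
Jun 2019–Oct 2019: €2,420 + €167,370 + €1,890 + €36,380 + €32,190 = €240,250 (under)
Jul 2019–Nov 2019: €167,370 + €1,890 + €36,380 + €32,190 + €41,830 = €279,660 (under)
No window exceeds €554,000.

No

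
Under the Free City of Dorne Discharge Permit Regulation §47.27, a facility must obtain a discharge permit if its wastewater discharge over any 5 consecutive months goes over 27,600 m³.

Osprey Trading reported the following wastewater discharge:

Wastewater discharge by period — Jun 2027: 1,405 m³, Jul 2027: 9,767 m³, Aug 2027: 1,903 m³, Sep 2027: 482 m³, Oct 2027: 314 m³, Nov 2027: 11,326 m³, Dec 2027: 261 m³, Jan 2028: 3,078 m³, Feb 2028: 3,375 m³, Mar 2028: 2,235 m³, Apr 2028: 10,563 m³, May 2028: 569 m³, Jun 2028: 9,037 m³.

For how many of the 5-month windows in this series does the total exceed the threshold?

Jun 2027–Oct 2027: 1,405 m³ + 9,767 m³ + 1,903 m³ + 482 m³ + 314 m³ = 13,871 m³ (under)
Jul 2027–Nov 2027: 9,767 m³ + 1,903 m³ + 482 m³ + 314 m³ + 11,326 m³ = 23,792 m³ (under)
Aug 2027–Dec 2027: 1,903 m³ + 482 m³ + 314 m³ + 11,326 m³ + 261 m³ = 14,286 m³ (under)
Sep 2027–Jan 2028: 482 m³ + 314 m³ + 11,326 m³ + 261 m³ + 3,078 m³ = 15,461 m³ (under)
Oct 2027–Feb 2028: 314 m³ + 11,326 m³ + 261 m³ + 3,078 m³ + 3,375 m³ = 18,354 m³ (under)
Nov 2027–Mar 2028: 11,326 m³ + 261 m³ + 3,078 m³ + 3,375 m³ + 2,235 m³ = 20,275 m³ (under)
Dec 2027–Apr 2028: 261 m³ + 3,078 m³ + 3,375 m³ + 2,235 m³ + 10,563 m³ = 19,512 m³ (under)
Jan 2028–May 2028: 3,078 m³ + 3,375 m³ + 2,235 m³ + 10,563 m³ + 569 m³ = 19,820 m³ (under)
Feb 2028–Jun 2028: 3,375 m³ + 2,235 m³ + 10,563 m³ + 569 m³ + 9,037 m³ = 25,779 m³ (under)
0 windows exceed the threshold.

0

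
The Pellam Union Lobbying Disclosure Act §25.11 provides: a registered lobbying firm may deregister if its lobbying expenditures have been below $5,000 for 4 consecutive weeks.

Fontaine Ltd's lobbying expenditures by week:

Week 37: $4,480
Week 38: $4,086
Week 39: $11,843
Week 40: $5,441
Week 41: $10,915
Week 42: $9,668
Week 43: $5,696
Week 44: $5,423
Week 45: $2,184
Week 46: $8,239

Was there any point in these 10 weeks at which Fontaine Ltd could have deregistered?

Weeks below $5,000: Week 37, Week 38, Week 45.
Longest run of consecutive weeks below the threshold: 2.
2 < 4, so Fontaine Ltd never became eligible.

No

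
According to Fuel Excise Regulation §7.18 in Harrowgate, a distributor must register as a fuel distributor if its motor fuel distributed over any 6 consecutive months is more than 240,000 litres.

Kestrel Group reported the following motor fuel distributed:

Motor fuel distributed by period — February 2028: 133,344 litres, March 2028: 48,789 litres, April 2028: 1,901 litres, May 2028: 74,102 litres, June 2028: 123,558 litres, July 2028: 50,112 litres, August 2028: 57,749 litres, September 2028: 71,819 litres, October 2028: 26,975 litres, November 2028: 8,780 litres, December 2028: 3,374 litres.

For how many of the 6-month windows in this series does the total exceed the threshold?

5

February 2028–July 2028: 133,344 litres + 48,789 litres + 1,901 litres + 74,102 litres + 123,558 litres + 50,112 litres = 431,806 litres (over)
March 2028–August 2028: 48,789 litres + 1,901 litres + 74,102 litres + 123,558 litres + 50,112 litres + 57,749 litres = 356,211 litres (over)
April 2028–September 2028: 1,901 litres + 74,102 litres + 123,558 litres + 50,112 litres + 57,749 litres + 71,819 litres = 379,241 litres (over)
May 2028–October 2028: 74,102 litres + 123,558 litres + 50,112 litres + 57,749 litres + 71,819 litres + 26,975 litres = 404,315 litres (over)
June 2028–November 2028: 123,558 litres + 50,112 litres + 57,749 litres + 71,819 litres + 26,975 litres + 8,780 litres = 338,993 litres (over)
July 2028–December 2028: 50,112 litres + 57,749 litres + 71,819 litres + 26,975 litres + 8,780 litres + 3,374 litres = 218,809 litres (under)
5 windows exceed the threshold.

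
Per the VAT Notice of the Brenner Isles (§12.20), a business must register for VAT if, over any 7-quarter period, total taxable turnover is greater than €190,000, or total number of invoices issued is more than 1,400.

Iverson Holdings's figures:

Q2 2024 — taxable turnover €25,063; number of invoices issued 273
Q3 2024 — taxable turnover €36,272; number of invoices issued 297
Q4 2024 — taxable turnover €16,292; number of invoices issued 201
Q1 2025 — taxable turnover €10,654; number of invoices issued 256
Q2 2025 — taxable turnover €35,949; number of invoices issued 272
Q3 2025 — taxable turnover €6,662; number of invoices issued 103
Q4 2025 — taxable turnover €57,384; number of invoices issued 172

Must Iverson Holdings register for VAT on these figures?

Total taxable turnover: €25,063 + €36,272 + €16,292 + €10,654 + €35,949 + €6,662 + €57,384 = €188,276 (≤ €190,000).
Total number of invoices issued: 273 + 297 + 201 + 256 + 272 + 103 + 172 = 1,574 (> 1,400).
The test is 'or': at least one threshold is exceeded.

Yes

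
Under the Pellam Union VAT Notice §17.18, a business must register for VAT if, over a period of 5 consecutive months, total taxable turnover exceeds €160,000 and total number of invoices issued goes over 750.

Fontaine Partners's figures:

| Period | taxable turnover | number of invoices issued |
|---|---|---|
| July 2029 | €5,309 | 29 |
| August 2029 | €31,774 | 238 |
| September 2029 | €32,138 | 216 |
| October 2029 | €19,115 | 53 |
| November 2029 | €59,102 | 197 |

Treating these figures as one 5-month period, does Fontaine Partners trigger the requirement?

Total taxable turnover: €5,309 + €31,774 + €32,138 + €19,115 + €59,102 = €147,438 (≤ €160,000).
Total number of invoices issued: 29 + 238 + 216 + 53 + 197 = 733 (≤ 750).
The test is 'and': the rule requires both, and at least one is not exceeded.

No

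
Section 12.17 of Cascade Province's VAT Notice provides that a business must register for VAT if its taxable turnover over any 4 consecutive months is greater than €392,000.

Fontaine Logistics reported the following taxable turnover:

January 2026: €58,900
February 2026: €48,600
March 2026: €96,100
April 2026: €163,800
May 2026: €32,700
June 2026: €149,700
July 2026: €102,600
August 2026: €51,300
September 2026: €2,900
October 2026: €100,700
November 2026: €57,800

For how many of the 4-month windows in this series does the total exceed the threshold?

January 2026–April 2026: €58,900 + €48,600 + €96,100 + €163,800 = €367,400 (under)
February 2026–May 2026: €48,600 + €96,100 + €163,800 + €32,700 = €341,200 (under)
March 2026–June 2026: €96,100 + €163,800 + €32,700 + €149,700 = €442,300 (over)
April 2026–July 2026: €163,800 + €32,700 + €149,700 + €102,600 = €448,800 (over)
May 2026–August 2026: €32,700 + €149,700 + €102,600 + €51,300 = €336,300 (under)
June 2026–September 2026: €149,700 + €102,600 + €51,300 + €2,900 = €306,500 (under)
July 2026–October 2026: €102,600 + €51,300 + €2,900 + €100,700 = €257,500 (under)
August 2026–November 2026: €51,300 + €2,900 + €100,700 + €57,800 = €212,700 (under)
2 windows exceed the threshold.

2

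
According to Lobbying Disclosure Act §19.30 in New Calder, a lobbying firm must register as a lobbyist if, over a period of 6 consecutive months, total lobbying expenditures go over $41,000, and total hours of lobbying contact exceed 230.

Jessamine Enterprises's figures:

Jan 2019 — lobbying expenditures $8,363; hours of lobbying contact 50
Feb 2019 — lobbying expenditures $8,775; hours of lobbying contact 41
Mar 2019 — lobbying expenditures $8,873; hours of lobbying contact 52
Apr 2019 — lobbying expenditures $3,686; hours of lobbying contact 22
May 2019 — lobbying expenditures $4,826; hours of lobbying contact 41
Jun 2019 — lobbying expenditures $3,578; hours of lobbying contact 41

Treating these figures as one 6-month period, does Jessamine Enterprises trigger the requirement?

No

Total lobbying expenditures: $8,363 + $8,775 + $8,873 + $3,686 + $4,826 + $3,578 = $38,101 (≤ $41,000).
Total hours of lobbying contact: 50 + 41 + 52 + 22 + 41 + 41 = 247 (> 230).
The test is 'and': the rule requires both, and at least one is not exceeded.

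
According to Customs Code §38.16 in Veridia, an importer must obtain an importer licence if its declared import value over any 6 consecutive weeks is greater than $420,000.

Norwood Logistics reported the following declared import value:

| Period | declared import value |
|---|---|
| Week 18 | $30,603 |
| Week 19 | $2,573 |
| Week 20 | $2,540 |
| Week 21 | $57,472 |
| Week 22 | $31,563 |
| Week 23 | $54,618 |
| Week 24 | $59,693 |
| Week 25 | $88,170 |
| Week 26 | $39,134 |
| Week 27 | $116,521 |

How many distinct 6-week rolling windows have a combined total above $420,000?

Week 18–Week 23: $30,603 + $2,573 + $2,540 + $57,472 + $31,563 + $54,618 = $179,369 (under)
Week 19–Week 24: $2,573 + $2,540 + $57,472 + $31,563 + $54,618 + $59,693 = $208,459 (under)
Week 20–Week 25: $2,540 + $57,472 + $31,563 + $54,618 + $59,693 + $88,170 = $294,056 (under)
Week 21–Week 26: $57,472 + $31,563 + $54,618 + $59,693 + $88,170 + $39,134 = $330,650 (under)
Week 22–Week 27: $31,563 + $54,618 + $59,693 + $88,170 + $39,134 + $116,521 = $389,699 (under)
0 windows exceed the threshold.

0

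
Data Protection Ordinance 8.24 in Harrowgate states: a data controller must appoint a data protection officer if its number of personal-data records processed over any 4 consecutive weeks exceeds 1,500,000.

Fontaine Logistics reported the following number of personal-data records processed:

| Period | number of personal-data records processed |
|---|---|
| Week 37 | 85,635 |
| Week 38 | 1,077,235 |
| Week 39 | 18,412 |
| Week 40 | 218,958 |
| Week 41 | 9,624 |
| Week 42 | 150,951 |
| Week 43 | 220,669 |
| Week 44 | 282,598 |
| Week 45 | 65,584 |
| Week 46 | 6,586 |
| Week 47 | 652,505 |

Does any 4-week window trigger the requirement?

No

Week 37–Week 40: 85,635 + 1,077,235 + 18,412 + 218,958 = 1,400,240 (under)
Week 38–Week 41: 1,077,235 + 18,412 + 218,958 + 9,624 = 1,324,229 (under)
Week 39–Week 42: 18,412 + 218,958 + 9,624 + 150,951 = 397,945 (under)
Week 40–Week 43: 218,958 + 9,624 + 150,951 + 220,669 = 600,202 (under)
Week 41–Week 44: 9,624 + 150,951 + 220,669 + 282,598 = 663,842 (under)
Week 42–Week 45: 150,951 + 220,669 + 282,598 + 65,584 = 719,802 (under)
Week 43–Week 46: 220,669 + 282,598 + 65,584 + 6,586 = 575,437 (under)
Week 44–Week 47: 282,598 + 65,584 + 6,586 + 652,505 = 1,007,273 (under)
No window exceeds 1,500,000.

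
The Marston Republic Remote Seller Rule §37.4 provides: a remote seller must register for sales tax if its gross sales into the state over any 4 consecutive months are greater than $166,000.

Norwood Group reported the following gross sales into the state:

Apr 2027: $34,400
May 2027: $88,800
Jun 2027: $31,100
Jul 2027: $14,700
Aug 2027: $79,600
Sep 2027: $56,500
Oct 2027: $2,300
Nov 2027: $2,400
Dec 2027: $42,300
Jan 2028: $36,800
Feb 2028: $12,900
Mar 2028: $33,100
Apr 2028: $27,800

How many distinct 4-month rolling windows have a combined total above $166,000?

Apr 2027–Jul 2027: $34,400 + $88,800 + $31,100 + $14,700 = $169,000 (over)
May 2027–Aug 2027: $88,800 + $31,100 + $14,700 + $79,600 = $214,200 (over)
Jun 2027–Sep 2027: $31,100 + $14,700 + $79,600 + $56,500 = $181,900 (over)
Jul 2027–Oct 2027: $14,700 + $79,600 + $56,500 + $2,300 = $153,100 (under)
Aug 2027–Nov 2027: $79,600 + $56,500 + $2,300 + $2,400 = $140,800 (under)
Sep 2027–Dec 2027: $56,500 + $2,300 + $2,400 + $42,300 = $103,500 (under)
Oct 2027–Jan 2028: $2,300 + $2,400 + $42,300 + $36,800 = $83,800 (under)
Nov 2027–Feb 2028: $2,400 + $42,300 + $36,800 + $12,900 = $94,400 (under)
Dec 2027–Mar 2028: $42,300 + $36,800 + $12,900 + $33,100 = $125,100 (under)
Jan 2028–Apr 2028: $36,800 + $12,900 + $33,100 + $27,800 = $110,600 (under)
3 windows exceed the threshold.

3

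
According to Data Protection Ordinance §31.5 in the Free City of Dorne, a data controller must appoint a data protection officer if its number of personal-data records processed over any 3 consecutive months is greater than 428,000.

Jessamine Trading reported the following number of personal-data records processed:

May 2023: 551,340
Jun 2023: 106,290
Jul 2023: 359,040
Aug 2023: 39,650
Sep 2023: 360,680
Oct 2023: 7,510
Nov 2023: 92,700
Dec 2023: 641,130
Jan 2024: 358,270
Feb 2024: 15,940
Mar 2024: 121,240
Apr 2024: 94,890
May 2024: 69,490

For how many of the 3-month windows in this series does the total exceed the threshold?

May 2023–Jul 2023: 551,340 + 106,290 + 359,040 = 1,016,670 (over)
Jun 2023–Aug 2023: 106,290 + 359,040 + 39,650 = 504,980 (over)
Jul 2023–Sep 2023: 359,040 + 39,650 + 360,680 = 759,370 (over)
Aug 2023–Oct 2023: 39,650 + 360,680 + 7,510 = 407,840 (under)
Sep 2023–Nov 2023: 360,680 + 7,510 + 92,700 = 460,890 (over)
Oct 2023–Dec 2023: 7,510 + 92,700 + 641,130 = 741,340 (over)
Nov 2023–Jan 2024: 92,700 + 641,130 + 358,270 = 1,092,100 (over)
Dec 2023–Feb 2024: 641,130 + 358,270 + 15,940 = 1,015,340 (over)
Jan 2024–Mar 2024: 358,270 + 15,940 + 121,240 = 495,450 (over)
Feb 2024–Apr 2024: 15,940 + 121,240 + 94,890 = 232,070 (under)
Mar 2024–May 2024: 121,240 + 94,890 + 69,490 = 285,620 (under)
8 windows exceed the threshold.

8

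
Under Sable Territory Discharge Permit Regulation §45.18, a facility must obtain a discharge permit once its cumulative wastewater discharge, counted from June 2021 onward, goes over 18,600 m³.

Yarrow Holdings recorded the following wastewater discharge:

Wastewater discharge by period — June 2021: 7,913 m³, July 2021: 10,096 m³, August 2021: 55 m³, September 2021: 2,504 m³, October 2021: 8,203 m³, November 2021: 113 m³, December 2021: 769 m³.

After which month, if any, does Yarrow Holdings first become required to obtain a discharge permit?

September 2021

Through June 2021: 7,913 m³
Through July 2021: 18,009 m³
Through August 2021: 18,064 m³
Through September 2021: 20,568 m³ ← exceeds threshold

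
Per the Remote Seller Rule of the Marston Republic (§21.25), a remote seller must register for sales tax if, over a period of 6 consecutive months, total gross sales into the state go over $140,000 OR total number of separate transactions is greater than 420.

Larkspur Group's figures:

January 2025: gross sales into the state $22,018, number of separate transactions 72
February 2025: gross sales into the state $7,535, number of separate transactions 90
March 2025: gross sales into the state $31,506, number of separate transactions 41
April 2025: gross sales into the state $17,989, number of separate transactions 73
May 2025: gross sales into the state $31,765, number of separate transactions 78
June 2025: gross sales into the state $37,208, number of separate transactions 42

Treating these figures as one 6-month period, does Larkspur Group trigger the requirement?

Total gross sales into the state: $22,018 + $7,535 + $31,506 + $17,989 + $31,765 + $37,208 = $148,021 (> $140,000).
Total number of separate transactions: 72 + 90 + 41 + 73 + 78 + 42 = 396 (≤ 420).
The test is 'or': at least one threshold is exceeded.

Yes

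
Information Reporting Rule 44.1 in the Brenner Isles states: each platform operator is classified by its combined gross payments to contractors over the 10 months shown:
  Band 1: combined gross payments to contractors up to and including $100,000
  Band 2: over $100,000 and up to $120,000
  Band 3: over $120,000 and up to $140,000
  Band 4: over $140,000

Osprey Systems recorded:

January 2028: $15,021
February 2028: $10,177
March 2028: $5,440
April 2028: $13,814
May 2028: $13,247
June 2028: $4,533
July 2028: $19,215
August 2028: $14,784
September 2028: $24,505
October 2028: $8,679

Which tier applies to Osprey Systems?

Combined gross payments to contractors: $15,021 + $10,177 + $5,440 + $13,814 + $13,247 + $4,533 + $19,215 + $14,784 + $24,505 + $8,679 = $129,415.
$120,000 < $129,415 ≤ $140,000, so Band 3 applies.

Band 3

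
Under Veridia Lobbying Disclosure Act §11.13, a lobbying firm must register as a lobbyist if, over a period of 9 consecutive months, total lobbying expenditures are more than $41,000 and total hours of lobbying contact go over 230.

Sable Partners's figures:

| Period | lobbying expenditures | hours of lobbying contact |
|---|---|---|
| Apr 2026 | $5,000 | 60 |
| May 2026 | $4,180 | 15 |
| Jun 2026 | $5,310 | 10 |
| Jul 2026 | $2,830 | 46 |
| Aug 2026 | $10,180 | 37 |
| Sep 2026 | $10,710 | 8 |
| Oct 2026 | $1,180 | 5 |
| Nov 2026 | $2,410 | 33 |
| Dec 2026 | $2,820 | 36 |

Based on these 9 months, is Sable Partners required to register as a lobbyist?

Total lobbying expenditures: $5,000 + $4,180 + $5,310 + $2,830 + $10,180 + $10,710 + $1,180 + $2,410 + $2,820 = $44,620 (> $41,000).
Total hours of lobbying contact: 60 + 15 + 10 + 46 + 37 + 8 + 5 + 33 + 36 = 250 (> 230).
The test is 'and': both thresholds are exceeded.

Yes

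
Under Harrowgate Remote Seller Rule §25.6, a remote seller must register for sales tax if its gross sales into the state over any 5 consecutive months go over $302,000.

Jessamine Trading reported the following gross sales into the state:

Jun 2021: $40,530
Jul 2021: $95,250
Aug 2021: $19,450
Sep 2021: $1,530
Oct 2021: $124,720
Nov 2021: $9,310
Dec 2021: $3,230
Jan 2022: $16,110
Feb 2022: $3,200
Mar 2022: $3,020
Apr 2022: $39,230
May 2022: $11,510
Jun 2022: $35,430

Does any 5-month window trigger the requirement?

Jun 2021–Oct 2021: $40,530 + $95,250 + $19,450 + $1,530 + $124,720 = $281,480 (under)
Jul 2021–Nov 2021: $95,250 + $19,450 + $1,530 + $124,720 + $9,310 = $250,260 (under)
Aug 2021–Dec 2021: $19,450 + $1,530 + $124,720 + $9,310 + $3,230 = $158,240 (under)
Sep 2021–Jan 2022: $1,530 + $124,720 + $9,310 + $3,230 + $16,110 = $154,900 (under)
Oct 2021–Feb 2022: $124,720 + $9,310 + $3,230 + $16,110 + $3,200 = $156,570 (under)
Nov 2021–Mar 2022: $9,310 + $3,230 + $16,110 + $3,200 + $3,020 = $34,870 (under)
Dec 2021–Apr 2022: $3,230 + $16,110 + $3,200 + $3,020 + $39,230 = $64,790 (under)
Jan 2022–May 2022: $16,110 + $3,200 + $3,020 + $39,230 + $11,510 = $73,070 (under)
Feb 2022–Jun 2022: $3,200 + $3,020 + $39,230 + $11,510 + $35,430 = $92,390 (under)
No window exceeds $302,000.

No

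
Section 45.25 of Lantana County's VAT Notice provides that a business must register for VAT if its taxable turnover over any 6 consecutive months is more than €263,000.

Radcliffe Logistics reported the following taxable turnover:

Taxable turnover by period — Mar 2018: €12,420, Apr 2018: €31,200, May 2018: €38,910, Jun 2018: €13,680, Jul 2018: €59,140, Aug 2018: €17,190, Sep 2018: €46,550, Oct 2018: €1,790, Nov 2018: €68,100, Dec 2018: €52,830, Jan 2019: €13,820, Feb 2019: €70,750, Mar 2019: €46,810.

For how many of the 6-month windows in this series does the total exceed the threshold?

Mar 2018–Aug 2018: €12,420 + €31,200 + €38,910 + €13,680 + €59,140 + €17,190 = €172,540 (under)
Apr 2018–Sep 2018: €31,200 + €38,910 + €13,680 + €59,140 + €17,190 + €46,550 = €206,670 (under)
May 2018–Oct 2018: €38,910 + €13,680 + €59,140 + €17,190 + €46,550 + €1,790 = €177,260 (under)
Jun 2018–Nov 2018: €13,680 + €59,140 + €17,190 + €46,550 + €1,790 + €68,100 = €206,450 (under)
Jul 2018–Dec 2018: €59,140 + €17,190 + €46,550 + €1,790 + €68,100 + €52,830 = €245,600 (under)
Aug 2018–Jan 2019: €17,190 + €46,550 + €1,790 + €68,100 + €52,830 + €13,820 = €200,280 (under)
Sep 2018–Feb 2019: €46,550 + €1,790 + €68,100 + €52,830 + €13,820 + €70,750 = €253,840 (under)
Oct 2018–Mar 2019: €1,790 + €68,100 + €52,830 + €13,820 + €70,750 + €46,810 = €254,100 (under)
0 windows exceed the threshold.

0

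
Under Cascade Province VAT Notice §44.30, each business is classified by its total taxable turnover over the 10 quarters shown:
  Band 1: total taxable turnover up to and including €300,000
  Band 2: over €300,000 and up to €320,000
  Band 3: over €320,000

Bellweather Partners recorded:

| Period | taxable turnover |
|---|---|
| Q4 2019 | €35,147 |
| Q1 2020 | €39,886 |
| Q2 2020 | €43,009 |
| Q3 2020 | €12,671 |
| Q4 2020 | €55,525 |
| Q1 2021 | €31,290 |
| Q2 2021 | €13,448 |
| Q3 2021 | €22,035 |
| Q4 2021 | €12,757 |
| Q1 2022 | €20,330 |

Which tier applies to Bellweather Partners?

Total taxable turnover: €35,147 + €39,886 + €43,009 + €12,671 + €55,525 + €31,290 + €13,448 + €22,035 + €12,757 + €20,330 = €286,098.
€286,098 ≤ €300,000, so Band 1 applies.

Band 1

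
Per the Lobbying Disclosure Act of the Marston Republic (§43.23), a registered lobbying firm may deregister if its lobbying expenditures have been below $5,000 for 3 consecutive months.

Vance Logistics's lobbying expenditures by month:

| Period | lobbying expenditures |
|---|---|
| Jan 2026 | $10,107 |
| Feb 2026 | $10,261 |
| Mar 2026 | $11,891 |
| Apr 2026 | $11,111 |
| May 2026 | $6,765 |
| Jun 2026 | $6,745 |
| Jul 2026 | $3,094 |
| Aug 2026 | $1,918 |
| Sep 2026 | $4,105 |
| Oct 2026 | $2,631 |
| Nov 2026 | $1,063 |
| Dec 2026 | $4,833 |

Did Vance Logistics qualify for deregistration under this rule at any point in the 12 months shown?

Months below $5,000: Jul 2026, Aug 2026, Sep 2026, Oct 2026, Nov 2026, Dec 2026.
Longest run of consecutive months below the threshold: 6.
6 ≥ 3, so Vance Logistics became eligible.

Yes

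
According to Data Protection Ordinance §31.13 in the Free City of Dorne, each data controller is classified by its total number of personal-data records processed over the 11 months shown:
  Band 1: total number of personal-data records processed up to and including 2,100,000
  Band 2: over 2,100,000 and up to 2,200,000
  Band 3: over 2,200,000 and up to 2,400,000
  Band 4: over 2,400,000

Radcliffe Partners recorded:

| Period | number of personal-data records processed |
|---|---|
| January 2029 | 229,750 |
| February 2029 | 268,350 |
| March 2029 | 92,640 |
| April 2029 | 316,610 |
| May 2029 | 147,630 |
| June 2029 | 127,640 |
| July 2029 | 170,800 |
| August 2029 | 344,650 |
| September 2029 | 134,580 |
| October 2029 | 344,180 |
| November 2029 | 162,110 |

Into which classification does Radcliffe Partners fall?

Band 3

Total number of personal-data records processed: 229,750 + 268,350 + 92,640 + 316,610 + 147,630 + 127,640 + 170,800 + 344,650 + 134,580 + 344,180 + 162,110 = 2,338,940.
2,200,000 < 2,338,940 ≤ 2,400,000, so Band 3 applies.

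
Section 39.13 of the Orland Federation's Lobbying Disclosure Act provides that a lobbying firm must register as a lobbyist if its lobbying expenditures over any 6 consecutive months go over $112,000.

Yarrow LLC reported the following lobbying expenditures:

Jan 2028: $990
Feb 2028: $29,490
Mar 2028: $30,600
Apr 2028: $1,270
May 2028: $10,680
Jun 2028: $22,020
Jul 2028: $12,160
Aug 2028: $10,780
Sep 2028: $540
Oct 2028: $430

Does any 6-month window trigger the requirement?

Jan 2028–Jun 2028: $990 + $29,490 + $30,600 + $1,270 + $10,680 + $22,020 = $95,050 (under)
Feb 2028–Jul 2028: $29,490 + $30,600 + $1,270 + $10,680 + $22,020 + $12,160 = $106,220 (under)
Mar 2028–Aug 2028: $30,600 + $1,270 + $10,680 + $22,020 + $12,160 + $10,780 = $87,510 (under)
Apr 2028–Sep 2028: $1,270 + $10,680 + $22,020 + $12,160 + $10,780 + $540 = $57,450 (under)
May 2028–Oct 2028: $10,680 + $22,020 + $12,160 + $10,780 + $540 + $430 = $56,610 (under)
No window exceeds $112,000.

No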